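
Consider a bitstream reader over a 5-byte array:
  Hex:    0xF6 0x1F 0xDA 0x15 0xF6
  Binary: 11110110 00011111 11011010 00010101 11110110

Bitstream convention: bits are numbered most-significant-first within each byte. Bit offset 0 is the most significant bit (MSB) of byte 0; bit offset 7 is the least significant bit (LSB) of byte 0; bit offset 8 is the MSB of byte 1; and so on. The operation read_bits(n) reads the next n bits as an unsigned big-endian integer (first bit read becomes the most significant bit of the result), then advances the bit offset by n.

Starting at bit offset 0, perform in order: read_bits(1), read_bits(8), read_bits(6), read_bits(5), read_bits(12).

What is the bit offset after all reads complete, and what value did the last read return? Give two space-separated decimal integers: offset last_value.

Answer: 32 2581

Derivation:
Read 1: bits[0:1] width=1 -> value=1 (bin 1); offset now 1 = byte 0 bit 1; 39 bits remain
Read 2: bits[1:9] width=8 -> value=236 (bin 11101100); offset now 9 = byte 1 bit 1; 31 bits remain
Read 3: bits[9:15] width=6 -> value=15 (bin 001111); offset now 15 = byte 1 bit 7; 25 bits remain
Read 4: bits[15:20] width=5 -> value=29 (bin 11101); offset now 20 = byte 2 bit 4; 20 bits remain
Read 5: bits[20:32] width=12 -> value=2581 (bin 101000010101); offset now 32 = byte 4 bit 0; 8 bits remain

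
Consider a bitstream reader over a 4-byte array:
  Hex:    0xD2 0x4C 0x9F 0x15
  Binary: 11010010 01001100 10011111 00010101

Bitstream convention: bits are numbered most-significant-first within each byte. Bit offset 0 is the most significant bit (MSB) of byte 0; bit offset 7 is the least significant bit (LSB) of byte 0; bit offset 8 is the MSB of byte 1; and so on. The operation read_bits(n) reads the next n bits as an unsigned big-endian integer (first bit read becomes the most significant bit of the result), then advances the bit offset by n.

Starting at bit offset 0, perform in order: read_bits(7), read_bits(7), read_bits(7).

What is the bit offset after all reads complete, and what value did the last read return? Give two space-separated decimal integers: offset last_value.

Answer: 21 19

Derivation:
Read 1: bits[0:7] width=7 -> value=105 (bin 1101001); offset now 7 = byte 0 bit 7; 25 bits remain
Read 2: bits[7:14] width=7 -> value=19 (bin 0010011); offset now 14 = byte 1 bit 6; 18 bits remain
Read 3: bits[14:21] width=7 -> value=19 (bin 0010011); offset now 21 = byte 2 bit 5; 11 bits remain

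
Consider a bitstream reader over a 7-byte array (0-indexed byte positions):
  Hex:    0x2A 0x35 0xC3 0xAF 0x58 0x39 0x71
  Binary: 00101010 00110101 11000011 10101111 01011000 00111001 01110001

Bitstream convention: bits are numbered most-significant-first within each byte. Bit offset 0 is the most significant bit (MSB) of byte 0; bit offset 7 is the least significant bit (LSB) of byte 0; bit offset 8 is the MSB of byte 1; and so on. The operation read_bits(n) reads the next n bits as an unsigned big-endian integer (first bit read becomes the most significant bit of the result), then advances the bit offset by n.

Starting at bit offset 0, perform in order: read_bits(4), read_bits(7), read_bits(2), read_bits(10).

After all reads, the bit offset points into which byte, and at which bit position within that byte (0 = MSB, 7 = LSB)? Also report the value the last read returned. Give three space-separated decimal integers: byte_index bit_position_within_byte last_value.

Answer: 2 7 737

Derivation:
Read 1: bits[0:4] width=4 -> value=2 (bin 0010); offset now 4 = byte 0 bit 4; 52 bits remain
Read 2: bits[4:11] width=7 -> value=81 (bin 1010001); offset now 11 = byte 1 bit 3; 45 bits remain
Read 3: bits[11:13] width=2 -> value=2 (bin 10); offset now 13 = byte 1 bit 5; 43 bits remain
Read 4: bits[13:23] width=10 -> value=737 (bin 1011100001); offset now 23 = byte 2 bit 7; 33 bits remain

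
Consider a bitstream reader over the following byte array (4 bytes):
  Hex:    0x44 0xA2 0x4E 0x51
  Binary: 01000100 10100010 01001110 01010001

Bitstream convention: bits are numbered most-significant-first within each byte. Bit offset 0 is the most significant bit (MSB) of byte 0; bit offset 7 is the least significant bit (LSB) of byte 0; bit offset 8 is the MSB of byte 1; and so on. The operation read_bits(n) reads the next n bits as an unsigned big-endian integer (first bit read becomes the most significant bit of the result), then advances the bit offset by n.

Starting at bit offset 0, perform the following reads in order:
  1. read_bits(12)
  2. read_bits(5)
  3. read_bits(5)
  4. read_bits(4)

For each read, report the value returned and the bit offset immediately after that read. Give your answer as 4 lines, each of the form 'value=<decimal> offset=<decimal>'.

Answer: value=1098 offset=12
value=4 offset=17
value=19 offset=22
value=9 offset=26

Derivation:
Read 1: bits[0:12] width=12 -> value=1098 (bin 010001001010); offset now 12 = byte 1 bit 4; 20 bits remain
Read 2: bits[12:17] width=5 -> value=4 (bin 00100); offset now 17 = byte 2 bit 1; 15 bits remain
Read 3: bits[17:22] width=5 -> value=19 (bin 10011); offset now 22 = byte 2 bit 6; 10 bits remain
Read 4: bits[22:26] width=4 -> value=9 (bin 1001); offset now 26 = byte 3 bit 2; 6 bits remain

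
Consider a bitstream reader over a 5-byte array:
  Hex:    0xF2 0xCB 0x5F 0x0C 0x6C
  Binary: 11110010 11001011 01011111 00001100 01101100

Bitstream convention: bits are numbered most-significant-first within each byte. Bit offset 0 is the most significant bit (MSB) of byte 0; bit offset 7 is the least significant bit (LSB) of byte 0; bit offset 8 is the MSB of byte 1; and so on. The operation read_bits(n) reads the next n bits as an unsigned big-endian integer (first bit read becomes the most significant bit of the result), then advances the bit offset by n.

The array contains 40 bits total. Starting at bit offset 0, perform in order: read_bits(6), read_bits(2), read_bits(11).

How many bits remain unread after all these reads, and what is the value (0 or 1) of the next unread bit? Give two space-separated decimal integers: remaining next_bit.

Answer: 21 1

Derivation:
Read 1: bits[0:6] width=6 -> value=60 (bin 111100); offset now 6 = byte 0 bit 6; 34 bits remain
Read 2: bits[6:8] width=2 -> value=2 (bin 10); offset now 8 = byte 1 bit 0; 32 bits remain
Read 3: bits[8:19] width=11 -> value=1626 (bin 11001011010); offset now 19 = byte 2 bit 3; 21 bits remain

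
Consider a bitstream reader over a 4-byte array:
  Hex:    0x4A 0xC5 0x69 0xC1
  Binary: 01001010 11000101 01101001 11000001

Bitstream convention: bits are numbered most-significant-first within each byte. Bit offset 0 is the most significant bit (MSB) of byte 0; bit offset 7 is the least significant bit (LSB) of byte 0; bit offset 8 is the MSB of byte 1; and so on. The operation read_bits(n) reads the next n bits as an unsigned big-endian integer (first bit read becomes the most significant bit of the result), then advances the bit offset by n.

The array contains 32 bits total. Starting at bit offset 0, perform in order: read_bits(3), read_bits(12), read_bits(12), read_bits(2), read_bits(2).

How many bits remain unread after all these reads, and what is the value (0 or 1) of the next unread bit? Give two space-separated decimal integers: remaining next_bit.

Read 1: bits[0:3] width=3 -> value=2 (bin 010); offset now 3 = byte 0 bit 3; 29 bits remain
Read 2: bits[3:15] width=12 -> value=1378 (bin 010101100010); offset now 15 = byte 1 bit 7; 17 bits remain
Read 3: bits[15:27] width=12 -> value=2894 (bin 101101001110); offset now 27 = byte 3 bit 3; 5 bits remain
Read 4: bits[27:29] width=2 -> value=0 (bin 00); offset now 29 = byte 3 bit 5; 3 bits remain
Read 5: bits[29:31] width=2 -> value=0 (bin 00); offset now 31 = byte 3 bit 7; 1 bits remain

Answer: 1 1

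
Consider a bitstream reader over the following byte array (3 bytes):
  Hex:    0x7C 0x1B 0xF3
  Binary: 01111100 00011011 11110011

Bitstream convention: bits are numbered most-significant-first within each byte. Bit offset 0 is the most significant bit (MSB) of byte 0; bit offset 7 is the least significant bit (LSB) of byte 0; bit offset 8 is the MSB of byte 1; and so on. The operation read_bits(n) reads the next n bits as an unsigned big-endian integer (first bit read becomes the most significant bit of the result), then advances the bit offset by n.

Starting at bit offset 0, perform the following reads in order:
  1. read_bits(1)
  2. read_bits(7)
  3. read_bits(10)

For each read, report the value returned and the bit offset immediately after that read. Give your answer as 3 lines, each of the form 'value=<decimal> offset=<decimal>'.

Read 1: bits[0:1] width=1 -> value=0 (bin 0); offset now 1 = byte 0 bit 1; 23 bits remain
Read 2: bits[1:8] width=7 -> value=124 (bin 1111100); offset now 8 = byte 1 bit 0; 16 bits remain
Read 3: bits[8:18] width=10 -> value=111 (bin 0001101111); offset now 18 = byte 2 bit 2; 6 bits remain

Answer: value=0 offset=1
value=124 offset=8
value=111 offset=18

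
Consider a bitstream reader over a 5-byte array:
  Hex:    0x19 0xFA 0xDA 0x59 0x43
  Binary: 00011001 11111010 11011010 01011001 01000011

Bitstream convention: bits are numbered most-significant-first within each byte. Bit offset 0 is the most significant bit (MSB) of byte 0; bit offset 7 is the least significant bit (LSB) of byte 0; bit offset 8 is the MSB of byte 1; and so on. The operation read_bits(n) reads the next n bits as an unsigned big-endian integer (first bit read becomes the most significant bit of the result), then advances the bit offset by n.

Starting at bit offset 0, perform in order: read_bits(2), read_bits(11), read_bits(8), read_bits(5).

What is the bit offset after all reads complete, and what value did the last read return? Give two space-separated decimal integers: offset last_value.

Answer: 26 9

Derivation:
Read 1: bits[0:2] width=2 -> value=0 (bin 00); offset now 2 = byte 0 bit 2; 38 bits remain
Read 2: bits[2:13] width=11 -> value=831 (bin 01100111111); offset now 13 = byte 1 bit 5; 27 bits remain
Read 3: bits[13:21] width=8 -> value=91 (bin 01011011); offset now 21 = byte 2 bit 5; 19 bits remain
Read 4: bits[21:26] width=5 -> value=9 (bin 01001); offset now 26 = byte 3 bit 2; 14 bits remain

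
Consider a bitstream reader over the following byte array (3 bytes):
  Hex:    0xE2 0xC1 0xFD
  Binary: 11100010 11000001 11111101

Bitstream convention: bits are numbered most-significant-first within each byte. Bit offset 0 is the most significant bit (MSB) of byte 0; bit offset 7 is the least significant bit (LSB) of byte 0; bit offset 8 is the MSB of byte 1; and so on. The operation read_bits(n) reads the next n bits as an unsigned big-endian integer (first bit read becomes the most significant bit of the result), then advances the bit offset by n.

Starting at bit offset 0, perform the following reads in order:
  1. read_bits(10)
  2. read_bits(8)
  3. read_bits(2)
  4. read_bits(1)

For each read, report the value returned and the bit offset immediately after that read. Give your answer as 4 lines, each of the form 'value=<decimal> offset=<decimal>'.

Read 1: bits[0:10] width=10 -> value=907 (bin 1110001011); offset now 10 = byte 1 bit 2; 14 bits remain
Read 2: bits[10:18] width=8 -> value=7 (bin 00000111); offset now 18 = byte 2 bit 2; 6 bits remain
Read 3: bits[18:20] width=2 -> value=3 (bin 11); offset now 20 = byte 2 bit 4; 4 bits remain
Read 4: bits[20:21] width=1 -> value=1 (bin 1); offset now 21 = byte 2 bit 5; 3 bits remain

Answer: value=907 offset=10
value=7 offset=18
value=3 offset=20
value=1 offset=21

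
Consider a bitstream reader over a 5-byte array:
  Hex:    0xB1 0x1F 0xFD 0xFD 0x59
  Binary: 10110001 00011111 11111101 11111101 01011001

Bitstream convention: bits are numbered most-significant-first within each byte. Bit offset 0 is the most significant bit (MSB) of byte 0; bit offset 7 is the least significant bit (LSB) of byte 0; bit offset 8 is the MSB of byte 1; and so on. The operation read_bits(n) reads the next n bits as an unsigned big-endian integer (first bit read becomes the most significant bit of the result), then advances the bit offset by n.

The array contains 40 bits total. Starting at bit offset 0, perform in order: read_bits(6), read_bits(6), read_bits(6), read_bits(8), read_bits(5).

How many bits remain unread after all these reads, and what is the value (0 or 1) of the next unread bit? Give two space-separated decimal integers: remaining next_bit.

Answer: 9 1

Derivation:
Read 1: bits[0:6] width=6 -> value=44 (bin 101100); offset now 6 = byte 0 bit 6; 34 bits remain
Read 2: bits[6:12] width=6 -> value=17 (bin 010001); offset now 12 = byte 1 bit 4; 28 bits remain
Read 3: bits[12:18] width=6 -> value=63 (bin 111111); offset now 18 = byte 2 bit 2; 22 bits remain
Read 4: bits[18:26] width=8 -> value=247 (bin 11110111); offset now 26 = byte 3 bit 2; 14 bits remain
Read 5: bits[26:31] width=5 -> value=30 (bin 11110); offset now 31 = byte 3 bit 7; 9 bits remain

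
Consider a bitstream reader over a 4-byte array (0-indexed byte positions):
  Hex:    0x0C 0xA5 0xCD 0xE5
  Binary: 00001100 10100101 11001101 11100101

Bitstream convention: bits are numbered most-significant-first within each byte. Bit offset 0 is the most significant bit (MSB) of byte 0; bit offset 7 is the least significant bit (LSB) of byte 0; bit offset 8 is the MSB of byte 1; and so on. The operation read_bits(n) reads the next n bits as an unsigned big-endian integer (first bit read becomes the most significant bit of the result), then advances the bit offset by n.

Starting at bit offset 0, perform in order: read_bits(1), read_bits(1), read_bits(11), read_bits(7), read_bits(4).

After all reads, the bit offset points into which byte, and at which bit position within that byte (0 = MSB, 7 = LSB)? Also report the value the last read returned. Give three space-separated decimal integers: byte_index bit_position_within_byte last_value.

Read 1: bits[0:1] width=1 -> value=0 (bin 0); offset now 1 = byte 0 bit 1; 31 bits remain
Read 2: bits[1:2] width=1 -> value=0 (bin 0); offset now 2 = byte 0 bit 2; 30 bits remain
Read 3: bits[2:13] width=11 -> value=404 (bin 00110010100); offset now 13 = byte 1 bit 5; 19 bits remain
Read 4: bits[13:20] width=7 -> value=92 (bin 1011100); offset now 20 = byte 2 bit 4; 12 bits remain
Read 5: bits[20:24] width=4 -> value=13 (bin 1101); offset now 24 = byte 3 bit 0; 8 bits remain

Answer: 3 0 13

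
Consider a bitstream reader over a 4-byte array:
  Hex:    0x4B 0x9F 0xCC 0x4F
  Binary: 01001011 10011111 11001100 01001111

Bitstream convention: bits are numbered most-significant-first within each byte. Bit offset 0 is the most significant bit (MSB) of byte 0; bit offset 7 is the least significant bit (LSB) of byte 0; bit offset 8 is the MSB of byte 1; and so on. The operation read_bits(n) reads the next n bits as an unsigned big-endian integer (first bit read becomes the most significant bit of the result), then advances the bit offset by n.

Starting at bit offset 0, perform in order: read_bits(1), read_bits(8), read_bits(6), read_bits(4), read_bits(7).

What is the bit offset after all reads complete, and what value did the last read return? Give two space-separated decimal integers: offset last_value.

Answer: 26 49

Derivation:
Read 1: bits[0:1] width=1 -> value=0 (bin 0); offset now 1 = byte 0 bit 1; 31 bits remain
Read 2: bits[1:9] width=8 -> value=151 (bin 10010111); offset now 9 = byte 1 bit 1; 23 bits remain
Read 3: bits[9:15] width=6 -> value=15 (bin 001111); offset now 15 = byte 1 bit 7; 17 bits remain
Read 4: bits[15:19] width=4 -> value=14 (bin 1110); offset now 19 = byte 2 bit 3; 13 bits remain
Read 5: bits[19:26] width=7 -> value=49 (bin 0110001); offset now 26 = byte 3 bit 2; 6 bits remain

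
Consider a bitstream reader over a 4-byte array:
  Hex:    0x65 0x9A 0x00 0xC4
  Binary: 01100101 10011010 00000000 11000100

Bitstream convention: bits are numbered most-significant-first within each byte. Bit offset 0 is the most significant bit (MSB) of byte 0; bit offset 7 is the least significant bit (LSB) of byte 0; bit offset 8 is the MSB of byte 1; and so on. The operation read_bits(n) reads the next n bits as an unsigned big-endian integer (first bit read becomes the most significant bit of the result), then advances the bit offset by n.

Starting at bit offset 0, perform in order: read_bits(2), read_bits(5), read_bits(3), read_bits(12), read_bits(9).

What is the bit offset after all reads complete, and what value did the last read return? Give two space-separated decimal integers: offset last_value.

Read 1: bits[0:2] width=2 -> value=1 (bin 01); offset now 2 = byte 0 bit 2; 30 bits remain
Read 2: bits[2:7] width=5 -> value=18 (bin 10010); offset now 7 = byte 0 bit 7; 25 bits remain
Read 3: bits[7:10] width=3 -> value=6 (bin 110); offset now 10 = byte 1 bit 2; 22 bits remain
Read 4: bits[10:22] width=12 -> value=1664 (bin 011010000000); offset now 22 = byte 2 bit 6; 10 bits remain
Read 5: bits[22:31] width=9 -> value=98 (bin 001100010); offset now 31 = byte 3 bit 7; 1 bits remain

Answer: 31 98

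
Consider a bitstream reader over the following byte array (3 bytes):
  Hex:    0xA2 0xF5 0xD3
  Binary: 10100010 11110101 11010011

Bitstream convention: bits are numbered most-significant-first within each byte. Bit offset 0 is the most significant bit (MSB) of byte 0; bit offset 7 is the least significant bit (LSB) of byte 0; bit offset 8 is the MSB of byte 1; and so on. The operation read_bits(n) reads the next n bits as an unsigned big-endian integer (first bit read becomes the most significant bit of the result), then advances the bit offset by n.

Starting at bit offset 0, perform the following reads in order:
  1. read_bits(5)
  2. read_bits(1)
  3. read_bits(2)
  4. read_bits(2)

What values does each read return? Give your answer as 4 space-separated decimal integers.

Read 1: bits[0:5] width=5 -> value=20 (bin 10100); offset now 5 = byte 0 bit 5; 19 bits remain
Read 2: bits[5:6] width=1 -> value=0 (bin 0); offset now 6 = byte 0 bit 6; 18 bits remain
Read 3: bits[6:8] width=2 -> value=2 (bin 10); offset now 8 = byte 1 bit 0; 16 bits remain
Read 4: bits[8:10] width=2 -> value=3 (bin 11); offset now 10 = byte 1 bit 2; 14 bits remain

Answer: 20 0 2 3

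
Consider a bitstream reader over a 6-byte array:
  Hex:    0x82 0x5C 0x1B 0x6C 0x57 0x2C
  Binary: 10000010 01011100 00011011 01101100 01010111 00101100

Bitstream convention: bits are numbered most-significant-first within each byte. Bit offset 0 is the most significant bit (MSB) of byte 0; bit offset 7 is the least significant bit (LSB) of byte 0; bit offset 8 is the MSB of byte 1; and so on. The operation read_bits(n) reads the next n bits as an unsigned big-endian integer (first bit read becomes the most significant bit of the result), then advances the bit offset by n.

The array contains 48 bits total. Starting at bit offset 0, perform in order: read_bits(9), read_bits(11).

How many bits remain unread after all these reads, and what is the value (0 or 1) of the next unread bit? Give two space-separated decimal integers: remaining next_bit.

Read 1: bits[0:9] width=9 -> value=260 (bin 100000100); offset now 9 = byte 1 bit 1; 39 bits remain
Read 2: bits[9:20] width=11 -> value=1473 (bin 10111000001); offset now 20 = byte 2 bit 4; 28 bits remain

Answer: 28 1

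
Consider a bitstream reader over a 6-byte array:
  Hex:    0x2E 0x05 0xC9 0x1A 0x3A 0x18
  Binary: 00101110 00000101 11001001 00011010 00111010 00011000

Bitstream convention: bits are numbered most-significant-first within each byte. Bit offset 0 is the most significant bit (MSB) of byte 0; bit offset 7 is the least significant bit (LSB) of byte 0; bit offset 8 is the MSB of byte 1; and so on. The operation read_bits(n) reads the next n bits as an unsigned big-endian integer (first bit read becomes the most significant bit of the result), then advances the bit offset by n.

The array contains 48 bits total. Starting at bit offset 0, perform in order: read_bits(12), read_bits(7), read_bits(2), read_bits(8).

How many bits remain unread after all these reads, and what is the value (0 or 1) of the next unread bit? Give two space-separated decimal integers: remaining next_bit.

Read 1: bits[0:12] width=12 -> value=736 (bin 001011100000); offset now 12 = byte 1 bit 4; 36 bits remain
Read 2: bits[12:19] width=7 -> value=46 (bin 0101110); offset now 19 = byte 2 bit 3; 29 bits remain
Read 3: bits[19:21] width=2 -> value=1 (bin 01); offset now 21 = byte 2 bit 5; 27 bits remain
Read 4: bits[21:29] width=8 -> value=35 (bin 00100011); offset now 29 = byte 3 bit 5; 19 bits remain

Answer: 19 0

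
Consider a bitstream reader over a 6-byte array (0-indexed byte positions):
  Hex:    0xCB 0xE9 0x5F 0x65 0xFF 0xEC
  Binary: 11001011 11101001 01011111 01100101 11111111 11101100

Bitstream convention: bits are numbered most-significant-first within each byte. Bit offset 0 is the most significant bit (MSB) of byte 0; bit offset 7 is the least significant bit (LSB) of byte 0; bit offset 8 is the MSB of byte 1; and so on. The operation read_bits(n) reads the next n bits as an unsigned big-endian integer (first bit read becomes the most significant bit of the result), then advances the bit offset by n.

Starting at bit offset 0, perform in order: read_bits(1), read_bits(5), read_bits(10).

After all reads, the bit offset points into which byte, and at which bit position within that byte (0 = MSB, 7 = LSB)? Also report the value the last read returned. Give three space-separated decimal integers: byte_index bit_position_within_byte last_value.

Read 1: bits[0:1] width=1 -> value=1 (bin 1); offset now 1 = byte 0 bit 1; 47 bits remain
Read 2: bits[1:6] width=5 -> value=18 (bin 10010); offset now 6 = byte 0 bit 6; 42 bits remain
Read 3: bits[6:16] width=10 -> value=1001 (bin 1111101001); offset now 16 = byte 2 bit 0; 32 bits remain

Answer: 2 0 1001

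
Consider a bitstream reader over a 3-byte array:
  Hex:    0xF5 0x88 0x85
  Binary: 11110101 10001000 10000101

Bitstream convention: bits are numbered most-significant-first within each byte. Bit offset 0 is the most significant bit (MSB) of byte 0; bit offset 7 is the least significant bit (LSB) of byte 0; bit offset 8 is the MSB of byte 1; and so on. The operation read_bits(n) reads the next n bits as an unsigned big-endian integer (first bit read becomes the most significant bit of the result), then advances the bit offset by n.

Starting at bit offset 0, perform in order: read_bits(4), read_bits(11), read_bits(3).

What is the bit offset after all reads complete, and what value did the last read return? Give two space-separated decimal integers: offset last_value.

Answer: 18 2

Derivation:
Read 1: bits[0:4] width=4 -> value=15 (bin 1111); offset now 4 = byte 0 bit 4; 20 bits remain
Read 2: bits[4:15] width=11 -> value=708 (bin 01011000100); offset now 15 = byte 1 bit 7; 9 bits remain
Read 3: bits[15:18] width=3 -> value=2 (bin 010); offset now 18 = byte 2 bit 2; 6 bits remain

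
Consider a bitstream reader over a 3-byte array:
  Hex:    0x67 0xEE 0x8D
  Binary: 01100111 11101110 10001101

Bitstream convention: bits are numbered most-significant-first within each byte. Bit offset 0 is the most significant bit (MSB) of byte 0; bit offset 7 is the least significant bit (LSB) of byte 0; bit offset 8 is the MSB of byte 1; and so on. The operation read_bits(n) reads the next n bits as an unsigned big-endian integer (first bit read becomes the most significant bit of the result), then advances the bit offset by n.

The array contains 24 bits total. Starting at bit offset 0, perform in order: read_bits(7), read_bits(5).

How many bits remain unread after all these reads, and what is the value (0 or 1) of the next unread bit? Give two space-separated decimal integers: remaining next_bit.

Read 1: bits[0:7] width=7 -> value=51 (bin 0110011); offset now 7 = byte 0 bit 7; 17 bits remain
Read 2: bits[7:12] width=5 -> value=30 (bin 11110); offset now 12 = byte 1 bit 4; 12 bits remain

Answer: 12 1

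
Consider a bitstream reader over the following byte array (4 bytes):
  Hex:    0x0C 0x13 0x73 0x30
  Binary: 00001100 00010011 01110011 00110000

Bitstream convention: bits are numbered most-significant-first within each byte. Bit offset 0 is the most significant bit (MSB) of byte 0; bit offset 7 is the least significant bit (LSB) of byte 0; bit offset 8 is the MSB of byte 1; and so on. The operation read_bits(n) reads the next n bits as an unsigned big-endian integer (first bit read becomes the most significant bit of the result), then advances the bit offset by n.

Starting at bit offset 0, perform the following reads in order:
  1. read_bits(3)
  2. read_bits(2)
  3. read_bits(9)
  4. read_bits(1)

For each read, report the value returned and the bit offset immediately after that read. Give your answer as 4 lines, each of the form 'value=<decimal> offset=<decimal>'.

Read 1: bits[0:3] width=3 -> value=0 (bin 000); offset now 3 = byte 0 bit 3; 29 bits remain
Read 2: bits[3:5] width=2 -> value=1 (bin 01); offset now 5 = byte 0 bit 5; 27 bits remain
Read 3: bits[5:14] width=9 -> value=260 (bin 100000100); offset now 14 = byte 1 bit 6; 18 bits remain
Read 4: bits[14:15] width=1 -> value=1 (bin 1); offset now 15 = byte 1 bit 7; 17 bits remain

Answer: value=0 offset=3
value=1 offset=5
value=260 offset=14
value=1 offset=15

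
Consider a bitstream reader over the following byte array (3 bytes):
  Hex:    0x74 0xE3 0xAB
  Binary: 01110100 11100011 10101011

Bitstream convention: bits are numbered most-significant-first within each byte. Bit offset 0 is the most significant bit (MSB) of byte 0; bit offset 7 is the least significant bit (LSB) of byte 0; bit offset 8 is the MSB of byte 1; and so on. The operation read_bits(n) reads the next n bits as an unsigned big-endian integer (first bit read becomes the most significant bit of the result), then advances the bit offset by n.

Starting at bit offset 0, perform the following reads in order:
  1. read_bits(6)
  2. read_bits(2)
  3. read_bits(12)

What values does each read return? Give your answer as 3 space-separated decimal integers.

Answer: 29 0 3642

Derivation:
Read 1: bits[0:6] width=6 -> value=29 (bin 011101); offset now 6 = byte 0 bit 6; 18 bits remain
Read 2: bits[6:8] width=2 -> value=0 (bin 00); offset now 8 = byte 1 bit 0; 16 bits remain
Read 3: bits[8:20] width=12 -> value=3642 (bin 111000111010); offset now 20 = byte 2 bit 4; 4 bits remain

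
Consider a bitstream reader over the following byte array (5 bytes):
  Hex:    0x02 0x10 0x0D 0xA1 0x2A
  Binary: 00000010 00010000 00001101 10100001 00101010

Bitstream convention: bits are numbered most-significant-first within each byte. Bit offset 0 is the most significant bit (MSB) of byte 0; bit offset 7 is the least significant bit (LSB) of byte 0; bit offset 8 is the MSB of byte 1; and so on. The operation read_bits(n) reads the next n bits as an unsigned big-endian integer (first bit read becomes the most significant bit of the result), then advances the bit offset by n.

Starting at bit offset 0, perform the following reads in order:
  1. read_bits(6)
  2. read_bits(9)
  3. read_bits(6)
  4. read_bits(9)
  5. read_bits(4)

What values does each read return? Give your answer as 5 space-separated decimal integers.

Read 1: bits[0:6] width=6 -> value=0 (bin 000000); offset now 6 = byte 0 bit 6; 34 bits remain
Read 2: bits[6:15] width=9 -> value=264 (bin 100001000); offset now 15 = byte 1 bit 7; 25 bits remain
Read 3: bits[15:21] width=6 -> value=1 (bin 000001); offset now 21 = byte 2 bit 5; 19 bits remain
Read 4: bits[21:30] width=9 -> value=360 (bin 101101000); offset now 30 = byte 3 bit 6; 10 bits remain
Read 5: bits[30:34] width=4 -> value=4 (bin 0100); offset now 34 = byte 4 bit 2; 6 bits remain

Answer: 0 264 1 360 4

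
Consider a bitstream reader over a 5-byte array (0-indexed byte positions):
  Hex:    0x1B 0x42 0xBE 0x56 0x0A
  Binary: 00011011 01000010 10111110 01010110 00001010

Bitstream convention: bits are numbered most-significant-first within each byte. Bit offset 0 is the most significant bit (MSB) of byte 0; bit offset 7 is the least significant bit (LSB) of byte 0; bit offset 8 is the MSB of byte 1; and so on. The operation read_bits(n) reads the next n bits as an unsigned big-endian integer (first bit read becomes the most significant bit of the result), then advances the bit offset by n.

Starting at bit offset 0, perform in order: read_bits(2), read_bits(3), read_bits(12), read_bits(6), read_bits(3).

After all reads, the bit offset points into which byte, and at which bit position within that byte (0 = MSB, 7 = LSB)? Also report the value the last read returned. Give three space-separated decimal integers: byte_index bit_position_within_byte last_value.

Read 1: bits[0:2] width=2 -> value=0 (bin 00); offset now 2 = byte 0 bit 2; 38 bits remain
Read 2: bits[2:5] width=3 -> value=3 (bin 011); offset now 5 = byte 0 bit 5; 35 bits remain
Read 3: bits[5:17] width=12 -> value=1669 (bin 011010000101); offset now 17 = byte 2 bit 1; 23 bits remain
Read 4: bits[17:23] width=6 -> value=31 (bin 011111); offset now 23 = byte 2 bit 7; 17 bits remain
Read 5: bits[23:26] width=3 -> value=1 (bin 001); offset now 26 = byte 3 bit 2; 14 bits remain

Answer: 3 2 1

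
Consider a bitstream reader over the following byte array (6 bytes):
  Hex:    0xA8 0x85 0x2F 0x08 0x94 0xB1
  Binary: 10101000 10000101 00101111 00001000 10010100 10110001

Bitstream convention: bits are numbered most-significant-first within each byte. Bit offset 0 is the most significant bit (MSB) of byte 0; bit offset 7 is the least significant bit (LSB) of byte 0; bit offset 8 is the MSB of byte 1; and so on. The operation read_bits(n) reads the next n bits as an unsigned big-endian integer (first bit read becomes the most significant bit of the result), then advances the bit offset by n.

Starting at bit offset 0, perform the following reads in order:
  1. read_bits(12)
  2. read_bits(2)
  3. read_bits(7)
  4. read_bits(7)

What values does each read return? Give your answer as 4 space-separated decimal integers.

Read 1: bits[0:12] width=12 -> value=2696 (bin 101010001000); offset now 12 = byte 1 bit 4; 36 bits remain
Read 2: bits[12:14] width=2 -> value=1 (bin 01); offset now 14 = byte 1 bit 6; 34 bits remain
Read 3: bits[14:21] width=7 -> value=37 (bin 0100101); offset now 21 = byte 2 bit 5; 27 bits remain
Read 4: bits[21:28] width=7 -> value=112 (bin 1110000); offset now 28 = byte 3 bit 4; 20 bits remain

Answer: 2696 1 37 112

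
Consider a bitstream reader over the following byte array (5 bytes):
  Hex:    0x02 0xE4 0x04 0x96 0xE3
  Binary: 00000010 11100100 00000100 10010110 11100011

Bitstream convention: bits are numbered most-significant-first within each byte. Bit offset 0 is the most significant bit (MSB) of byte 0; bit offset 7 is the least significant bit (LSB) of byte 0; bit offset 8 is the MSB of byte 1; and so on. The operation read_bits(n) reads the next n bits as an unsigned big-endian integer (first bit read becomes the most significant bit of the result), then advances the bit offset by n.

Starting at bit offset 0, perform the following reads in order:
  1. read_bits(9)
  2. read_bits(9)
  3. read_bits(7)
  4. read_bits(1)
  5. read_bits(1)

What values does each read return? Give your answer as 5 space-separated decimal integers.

Answer: 5 400 9 0 0

Derivation:
Read 1: bits[0:9] width=9 -> value=5 (bin 000000101); offset now 9 = byte 1 bit 1; 31 bits remain
Read 2: bits[9:18] width=9 -> value=400 (bin 110010000); offset now 18 = byte 2 bit 2; 22 bits remain
Read 3: bits[18:25] width=7 -> value=9 (bin 0001001); offset now 25 = byte 3 bit 1; 15 bits remain
Read 4: bits[25:26] width=1 -> value=0 (bin 0); offset now 26 = byte 3 bit 2; 14 bits remain
Read 5: bits[26:27] width=1 -> value=0 (bin 0); offset now 27 = byte 3 bit 3; 13 bits remain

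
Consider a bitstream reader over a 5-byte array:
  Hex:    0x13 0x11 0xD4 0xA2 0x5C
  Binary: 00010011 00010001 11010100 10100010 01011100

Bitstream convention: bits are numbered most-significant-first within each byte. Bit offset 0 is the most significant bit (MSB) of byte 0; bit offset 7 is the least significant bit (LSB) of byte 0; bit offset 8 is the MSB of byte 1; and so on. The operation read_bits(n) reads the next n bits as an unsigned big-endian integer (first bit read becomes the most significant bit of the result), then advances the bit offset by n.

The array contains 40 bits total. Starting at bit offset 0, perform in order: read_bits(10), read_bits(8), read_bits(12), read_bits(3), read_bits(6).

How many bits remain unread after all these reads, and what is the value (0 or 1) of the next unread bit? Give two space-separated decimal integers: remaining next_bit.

Read 1: bits[0:10] width=10 -> value=76 (bin 0001001100); offset now 10 = byte 1 bit 2; 30 bits remain
Read 2: bits[10:18] width=8 -> value=71 (bin 01000111); offset now 18 = byte 2 bit 2; 22 bits remain
Read 3: bits[18:30] width=12 -> value=1320 (bin 010100101000); offset now 30 = byte 3 bit 6; 10 bits remain
Read 4: bits[30:33] width=3 -> value=4 (bin 100); offset now 33 = byte 4 bit 1; 7 bits remain
Read 5: bits[33:39] width=6 -> value=46 (bin 101110); offset now 39 = byte 4 bit 7; 1 bits remain

Answer: 1 0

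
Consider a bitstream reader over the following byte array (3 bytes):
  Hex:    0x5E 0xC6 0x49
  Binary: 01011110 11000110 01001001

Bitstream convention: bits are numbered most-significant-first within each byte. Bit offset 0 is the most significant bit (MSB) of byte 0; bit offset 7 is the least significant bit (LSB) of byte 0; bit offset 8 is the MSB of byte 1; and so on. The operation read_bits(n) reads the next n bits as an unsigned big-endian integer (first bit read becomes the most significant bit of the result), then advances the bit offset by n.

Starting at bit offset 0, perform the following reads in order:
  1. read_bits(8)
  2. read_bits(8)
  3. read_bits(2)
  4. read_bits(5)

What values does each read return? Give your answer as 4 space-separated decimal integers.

Read 1: bits[0:8] width=8 -> value=94 (bin 01011110); offset now 8 = byte 1 bit 0; 16 bits remain
Read 2: bits[8:16] width=8 -> value=198 (bin 11000110); offset now 16 = byte 2 bit 0; 8 bits remain
Read 3: bits[16:18] width=2 -> value=1 (bin 01); offset now 18 = byte 2 bit 2; 6 bits remain
Read 4: bits[18:23] width=5 -> value=4 (bin 00100); offset now 23 = byte 2 bit 7; 1 bits remain

Answer: 94 198 1 4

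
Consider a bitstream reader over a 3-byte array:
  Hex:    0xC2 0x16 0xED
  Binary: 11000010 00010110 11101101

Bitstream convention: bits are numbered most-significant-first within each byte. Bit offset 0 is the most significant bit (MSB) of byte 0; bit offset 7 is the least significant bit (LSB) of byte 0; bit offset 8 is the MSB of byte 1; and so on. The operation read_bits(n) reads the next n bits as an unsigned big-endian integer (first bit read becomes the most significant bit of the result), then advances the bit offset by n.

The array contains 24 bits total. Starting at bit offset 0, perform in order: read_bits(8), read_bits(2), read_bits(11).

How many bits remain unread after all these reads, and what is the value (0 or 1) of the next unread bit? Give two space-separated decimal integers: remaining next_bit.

Answer: 3 1

Derivation:
Read 1: bits[0:8] width=8 -> value=194 (bin 11000010); offset now 8 = byte 1 bit 0; 16 bits remain
Read 2: bits[8:10] width=2 -> value=0 (bin 00); offset now 10 = byte 1 bit 2; 14 bits remain
Read 3: bits[10:21] width=11 -> value=733 (bin 01011011101); offset now 21 = byte 2 bit 5; 3 bits remain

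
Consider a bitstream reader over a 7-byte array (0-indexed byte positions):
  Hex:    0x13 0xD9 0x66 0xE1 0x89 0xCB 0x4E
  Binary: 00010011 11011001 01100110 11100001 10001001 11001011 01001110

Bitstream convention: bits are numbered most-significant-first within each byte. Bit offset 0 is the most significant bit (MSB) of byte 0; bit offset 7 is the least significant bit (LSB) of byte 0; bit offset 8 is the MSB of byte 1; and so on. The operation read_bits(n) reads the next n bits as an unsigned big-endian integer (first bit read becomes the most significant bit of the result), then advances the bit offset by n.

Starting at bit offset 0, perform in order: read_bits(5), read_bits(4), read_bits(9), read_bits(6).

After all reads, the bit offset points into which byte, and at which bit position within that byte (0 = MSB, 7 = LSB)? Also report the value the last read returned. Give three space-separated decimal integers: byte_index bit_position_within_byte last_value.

Answer: 3 0 38

Derivation:
Read 1: bits[0:5] width=5 -> value=2 (bin 00010); offset now 5 = byte 0 bit 5; 51 bits remain
Read 2: bits[5:9] width=4 -> value=7 (bin 0111); offset now 9 = byte 1 bit 1; 47 bits remain
Read 3: bits[9:18] width=9 -> value=357 (bin 101100101); offset now 18 = byte 2 bit 2; 38 bits remain
Read 4: bits[18:24] width=6 -> value=38 (bin 100110); offset now 24 = byte 3 bit 0; 32 bits remain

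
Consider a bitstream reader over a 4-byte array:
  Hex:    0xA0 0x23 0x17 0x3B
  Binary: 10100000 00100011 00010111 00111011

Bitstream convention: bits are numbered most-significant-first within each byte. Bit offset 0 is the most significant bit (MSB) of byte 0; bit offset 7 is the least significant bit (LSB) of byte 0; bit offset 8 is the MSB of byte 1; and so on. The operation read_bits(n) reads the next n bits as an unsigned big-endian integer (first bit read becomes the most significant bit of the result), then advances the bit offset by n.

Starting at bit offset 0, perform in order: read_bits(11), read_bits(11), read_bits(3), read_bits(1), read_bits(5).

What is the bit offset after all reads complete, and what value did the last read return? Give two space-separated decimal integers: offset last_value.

Read 1: bits[0:11] width=11 -> value=1281 (bin 10100000001); offset now 11 = byte 1 bit 3; 21 bits remain
Read 2: bits[11:22] width=11 -> value=197 (bin 00011000101); offset now 22 = byte 2 bit 6; 10 bits remain
Read 3: bits[22:25] width=3 -> value=6 (bin 110); offset now 25 = byte 3 bit 1; 7 bits remain
Read 4: bits[25:26] width=1 -> value=0 (bin 0); offset now 26 = byte 3 bit 2; 6 bits remain
Read 5: bits[26:31] width=5 -> value=29 (bin 11101); offset now 31 = byte 3 bit 7; 1 bits remain

Answer: 31 29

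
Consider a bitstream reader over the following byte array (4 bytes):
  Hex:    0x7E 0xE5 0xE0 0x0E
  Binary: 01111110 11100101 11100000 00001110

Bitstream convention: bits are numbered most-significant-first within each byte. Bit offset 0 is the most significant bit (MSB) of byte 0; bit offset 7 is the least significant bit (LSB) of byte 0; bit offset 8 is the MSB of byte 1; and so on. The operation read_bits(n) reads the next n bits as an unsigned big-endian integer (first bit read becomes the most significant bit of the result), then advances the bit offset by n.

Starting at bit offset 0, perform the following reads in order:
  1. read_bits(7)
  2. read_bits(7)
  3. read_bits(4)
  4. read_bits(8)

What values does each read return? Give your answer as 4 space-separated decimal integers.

Answer: 63 57 7 128

Derivation:
Read 1: bits[0:7] width=7 -> value=63 (bin 0111111); offset now 7 = byte 0 bit 7; 25 bits remain
Read 2: bits[7:14] width=7 -> value=57 (bin 0111001); offset now 14 = byte 1 bit 6; 18 bits remain
Read 3: bits[14:18] width=4 -> value=7 (bin 0111); offset now 18 = byte 2 bit 2; 14 bits remain
Read 4: bits[18:26] width=8 -> value=128 (bin 10000000); offset now 26 = byte 3 bit 2; 6 bits remain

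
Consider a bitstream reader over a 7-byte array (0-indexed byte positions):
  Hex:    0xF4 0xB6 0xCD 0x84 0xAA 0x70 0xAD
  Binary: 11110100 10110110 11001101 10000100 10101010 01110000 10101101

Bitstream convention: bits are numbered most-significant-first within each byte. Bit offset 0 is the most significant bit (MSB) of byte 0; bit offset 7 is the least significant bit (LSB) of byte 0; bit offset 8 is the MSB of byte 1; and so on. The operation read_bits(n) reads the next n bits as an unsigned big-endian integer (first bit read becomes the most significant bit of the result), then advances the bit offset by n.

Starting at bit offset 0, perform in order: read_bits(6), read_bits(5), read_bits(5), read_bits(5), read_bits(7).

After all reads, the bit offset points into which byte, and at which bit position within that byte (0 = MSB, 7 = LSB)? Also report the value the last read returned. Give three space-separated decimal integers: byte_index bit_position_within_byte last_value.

Read 1: bits[0:6] width=6 -> value=61 (bin 111101); offset now 6 = byte 0 bit 6; 50 bits remain
Read 2: bits[6:11] width=5 -> value=5 (bin 00101); offset now 11 = byte 1 bit 3; 45 bits remain
Read 3: bits[11:16] width=5 -> value=22 (bin 10110); offset now 16 = byte 2 bit 0; 40 bits remain
Read 4: bits[16:21] width=5 -> value=25 (bin 11001); offset now 21 = byte 2 bit 5; 35 bits remain
Read 5: bits[21:28] width=7 -> value=88 (bin 1011000); offset now 28 = byte 3 bit 4; 28 bits remain

Answer: 3 4 88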